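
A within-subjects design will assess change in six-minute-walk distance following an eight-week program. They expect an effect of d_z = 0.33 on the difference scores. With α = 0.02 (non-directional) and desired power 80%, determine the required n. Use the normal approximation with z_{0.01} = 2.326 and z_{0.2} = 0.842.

n = 93 pairs

For a paired (one-sample on differences) test: n = ((z_{α/2} + z_β) / d)².
z_{α/2} + z_β = 2.326 + 0.842 = 3.168.
n = (3.168 / 0.33)² = 9.600² = 92.16.
Round up.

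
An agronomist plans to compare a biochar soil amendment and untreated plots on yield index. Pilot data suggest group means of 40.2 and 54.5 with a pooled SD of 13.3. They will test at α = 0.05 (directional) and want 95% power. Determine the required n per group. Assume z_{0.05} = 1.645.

Cohen's d = |M₁ − M₂| / SD_pooled = |40.2 − 54.5| / 13.3 = 14.3 / 13.3 = 1.075.
For two independent groups with equal n: n = 2·((z_{α} + z_β) / d)².
z_{α} + z_β = 1.645 + 1.645 = 3.290.
n = 2 × (3.290 / 1.075)² = 2 × 3.060² = 2 × 9.37 = 18.7.
Round up to the next whole participant.

n = 19 per group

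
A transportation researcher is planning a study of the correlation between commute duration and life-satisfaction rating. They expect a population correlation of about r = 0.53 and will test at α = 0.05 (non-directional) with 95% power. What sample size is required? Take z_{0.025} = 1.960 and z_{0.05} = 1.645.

Fisher's z: C = ½·ln((1+r)/(1−r)) = ½·ln(3.2553) = 0.5901.
n = ((z_{α/2} + z_β)/C)² + 3.
(1.960 + 1.645) / 0.5901 = 3.605 / 0.5901 = 6.109.
n = 6.109² + 3 = 37.32 + 3 = 40.3.
Round up.

n = 41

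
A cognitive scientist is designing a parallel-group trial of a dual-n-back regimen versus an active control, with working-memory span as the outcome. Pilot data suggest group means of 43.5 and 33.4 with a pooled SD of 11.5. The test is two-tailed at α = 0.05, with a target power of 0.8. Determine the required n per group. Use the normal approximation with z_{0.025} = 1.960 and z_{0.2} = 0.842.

Cohen's d = |M₁ − M₂| / SD_pooled = |43.5 − 33.4| / 11.5 = 10.1 / 11.5 = 0.878.
For two independent groups with equal n: n = 2·((z_{α/2} + z_β) / d)².
z_{α/2} + z_β = 1.960 + 0.842 = 2.802.
n = 2 × (2.802 / 0.878)² = 2 × 3.191² = 2 × 10.18 = 20.4.
Round up to the next whole participant.

n = 21 per group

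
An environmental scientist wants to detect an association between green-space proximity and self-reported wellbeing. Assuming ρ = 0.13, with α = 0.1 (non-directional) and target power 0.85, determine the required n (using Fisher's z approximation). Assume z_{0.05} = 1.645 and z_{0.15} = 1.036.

Fisher's z: C = ½·ln((1+r)/(1−r)) = ½·ln(1.2989) = 0.1307.
n = ((z_{α/2} + z_β)/C)² + 3.
(1.645 + 1.036) / 0.1307 = 2.681 / 0.1307 = 20.513.
n = 20.513² + 3 = 420.77 + 3 = 423.8.
Round up.

n = 424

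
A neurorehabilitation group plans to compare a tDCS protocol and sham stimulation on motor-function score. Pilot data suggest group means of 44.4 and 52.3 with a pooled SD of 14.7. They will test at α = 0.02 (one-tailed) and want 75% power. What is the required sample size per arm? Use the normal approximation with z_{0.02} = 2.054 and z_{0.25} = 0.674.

Cohen's d = |M₁ − M₂| / SD_pooled = |44.4 − 52.3| / 14.7 = 7.9 / 14.7 = 0.537.
For two independent groups with equal n: n = 2·((z_{α} + z_β) / d)².
z_{α} + z_β = 2.054 + 0.674 = 2.728.
n = 2 × (2.728 / 0.537)² = 2 × 5.080² = 2 × 25.81 = 51.6.
Round up to the next whole participant.

n = 52 per group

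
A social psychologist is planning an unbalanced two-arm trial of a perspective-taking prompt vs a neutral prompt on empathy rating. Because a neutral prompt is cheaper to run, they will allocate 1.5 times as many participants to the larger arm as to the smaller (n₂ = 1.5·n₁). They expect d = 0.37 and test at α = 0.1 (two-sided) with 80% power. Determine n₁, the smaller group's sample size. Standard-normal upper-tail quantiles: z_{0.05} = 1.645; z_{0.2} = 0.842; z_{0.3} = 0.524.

n₁ = 76

With allocation ratio k = n₂/n₁ = 1.5, Var(x̄₁−x̄₂) = σ²(1/n₁ + 1/(k·n₁)) = σ²·(k+1)/(k·n₁).
So n₁ = (1 + 1/k)·((z_{α/2} + z_β)/d)² = 1.667 × (2.487/0.37)².
n₁ = 1.667 × 45.18 = 75.3.
Round up: n₁ = 76, giving n₂ = 1.5 × 76 = 114.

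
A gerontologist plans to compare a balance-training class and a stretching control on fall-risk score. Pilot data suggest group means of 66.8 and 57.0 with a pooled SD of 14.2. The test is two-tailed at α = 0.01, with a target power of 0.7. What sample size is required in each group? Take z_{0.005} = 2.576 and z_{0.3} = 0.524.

Cohen's d = |M₁ − M₂| / SD_pooled = |66.8 − 57.0| / 14.2 = 9.8 / 14.2 = 0.690.
For two independent groups with equal n: n = 2·((z_{α/2} + z_β) / d)².
z_{α/2} + z_β = 2.576 + 0.524 = 3.100.
n = 2 × (3.100 / 0.690)² = 2 × 4.493² = 2 × 20.18 = 40.4.
Round up to the next whole participant.

n = 41 per group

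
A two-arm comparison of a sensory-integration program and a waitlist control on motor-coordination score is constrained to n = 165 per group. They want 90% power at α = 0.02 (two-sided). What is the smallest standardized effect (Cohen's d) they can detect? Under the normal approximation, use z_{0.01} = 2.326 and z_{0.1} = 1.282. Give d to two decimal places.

For two independent groups of n = 165 each: d_min = (z_{α/2} + z_β)·√(2/n).
z-sum = 2.326 + 1.282 = 3.608.
d_min = 3.608 × √(2/165) = 3.608 × 0.1101 = 0.397.

d_min ≈ 0.40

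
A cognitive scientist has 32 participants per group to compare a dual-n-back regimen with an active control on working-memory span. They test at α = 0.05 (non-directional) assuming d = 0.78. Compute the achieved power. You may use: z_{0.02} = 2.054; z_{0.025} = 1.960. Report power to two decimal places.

power ≈ 0.88

For two equal groups, power = Φ(d·√(n/2) − z_{α/2}).
d·√(n/2) = 0.78 × √(32/2) = 0.78 × 4.000 = 3.120.
z_β = 3.120 − 1.960 = 1.160.
Power = Φ(1.160) = 0.877.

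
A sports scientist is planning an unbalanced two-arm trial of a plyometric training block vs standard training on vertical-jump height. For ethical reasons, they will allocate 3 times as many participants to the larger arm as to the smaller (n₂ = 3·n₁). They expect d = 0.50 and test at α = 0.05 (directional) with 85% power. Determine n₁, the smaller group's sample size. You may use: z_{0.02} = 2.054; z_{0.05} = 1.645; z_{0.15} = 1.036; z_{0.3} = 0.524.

With allocation ratio k = n₂/n₁ = 3, Var(x̄₁−x̄₂) = σ²(1/n₁ + 1/(k·n₁)) = σ²·(k+1)/(k·n₁).
So n₁ = (1 + 1/k)·((z_{α} + z_β)/d)² = 1.333 × (2.681/0.50)².
n₁ = 1.333 × 28.75 = 38.3.
Round up: n₁ = 39, giving n₂ = 3 × 39 = 117.

n₁ = 39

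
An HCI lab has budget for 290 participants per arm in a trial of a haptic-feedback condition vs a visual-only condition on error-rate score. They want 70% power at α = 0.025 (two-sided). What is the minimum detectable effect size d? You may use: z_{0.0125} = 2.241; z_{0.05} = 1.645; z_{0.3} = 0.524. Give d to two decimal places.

For two independent groups of n = 290 each: d_min = (z_{α/2} + z_β)·√(2/n).
z-sum = 2.241 + 0.524 = 2.765.
d_min = 2.765 × √(2/290) = 2.765 × 0.0830 = 0.230.

d_min ≈ 0.23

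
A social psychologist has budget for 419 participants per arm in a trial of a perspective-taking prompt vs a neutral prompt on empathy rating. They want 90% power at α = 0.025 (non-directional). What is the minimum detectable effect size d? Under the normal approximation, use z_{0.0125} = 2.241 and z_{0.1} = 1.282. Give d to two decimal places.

d_min ≈ 0.24

For two independent groups of n = 419 each: d_min = (z_{α/2} + z_β)·√(2/n).
z-sum = 2.241 + 1.282 = 3.523.
d_min = 3.523 × √(2/419) = 3.523 × 0.0691 = 0.243.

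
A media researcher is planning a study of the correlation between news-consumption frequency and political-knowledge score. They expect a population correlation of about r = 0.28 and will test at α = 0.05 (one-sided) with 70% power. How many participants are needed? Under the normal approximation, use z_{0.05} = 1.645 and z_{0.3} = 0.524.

Fisher's z: C = ½·ln((1+r)/(1−r)) = ½·ln(1.7778) = 0.2877.
n = ((z_{α} + z_β)/C)² + 3.
(1.645 + 0.524) / 0.2877 = 2.169 / 0.2877 = 7.539.
n = 7.539² + 3 = 56.84 + 3 = 59.8.
Round up.

n = 60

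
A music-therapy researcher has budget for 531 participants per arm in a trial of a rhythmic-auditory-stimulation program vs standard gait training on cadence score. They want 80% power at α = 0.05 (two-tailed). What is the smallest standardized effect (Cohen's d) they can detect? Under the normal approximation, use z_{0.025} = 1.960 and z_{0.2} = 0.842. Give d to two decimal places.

d_min ≈ 0.17

For two independent groups of n = 531 each: d_min = (z_{α/2} + z_β)·√(2/n).
z-sum = 1.960 + 0.842 = 2.802.
d_min = 2.802 × √(2/531) = 2.802 × 0.0614 = 0.172.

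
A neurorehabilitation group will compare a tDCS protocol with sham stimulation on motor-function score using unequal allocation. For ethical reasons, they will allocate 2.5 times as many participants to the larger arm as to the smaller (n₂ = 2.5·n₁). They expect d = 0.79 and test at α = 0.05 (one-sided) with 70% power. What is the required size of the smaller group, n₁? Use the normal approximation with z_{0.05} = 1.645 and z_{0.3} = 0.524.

n₁ = 11

With allocation ratio k = n₂/n₁ = 2.5, Var(x̄₁−x̄₂) = σ²(1/n₁ + 1/(k·n₁)) = σ²·(k+1)/(k·n₁).
So n₁ = (1 + 1/k)·((z_{α} + z_β)/d)² = 1.400 × (2.169/0.79)².
n₁ = 1.400 × 7.54 = 10.6.
Round up: n₁ = 11, giving n₂ = ⌈2.5 × 11⌉ = ⌈27.5⌉ = 28.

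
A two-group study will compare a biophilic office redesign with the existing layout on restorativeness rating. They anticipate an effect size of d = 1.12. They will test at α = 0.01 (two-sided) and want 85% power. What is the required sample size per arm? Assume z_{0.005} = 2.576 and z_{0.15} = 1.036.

n = 21 per group

For two independent groups with equal n: n = 2·((z_{α/2} + z_β) / d)².
z_{α/2} + z_β = 2.576 + 1.036 = 3.612.
n = 2 × (3.612 / 1.12)² = 2 × 3.225² = 2 × 10.40 = 20.8.
Round up to the next whole participant.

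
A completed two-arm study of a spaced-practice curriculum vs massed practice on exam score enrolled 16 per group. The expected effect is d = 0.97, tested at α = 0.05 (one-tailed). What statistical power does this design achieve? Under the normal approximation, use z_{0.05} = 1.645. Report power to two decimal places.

power ≈ 0.86

For two equal groups, power = Φ(d·√(n/2) − z_{α}).
d·√(n/2) = 0.97 × √(16/2) = 0.97 × 2.828 = 2.744.
z_β = 2.744 − 1.645 = 1.099.
Power = Φ(1.099) = 0.864.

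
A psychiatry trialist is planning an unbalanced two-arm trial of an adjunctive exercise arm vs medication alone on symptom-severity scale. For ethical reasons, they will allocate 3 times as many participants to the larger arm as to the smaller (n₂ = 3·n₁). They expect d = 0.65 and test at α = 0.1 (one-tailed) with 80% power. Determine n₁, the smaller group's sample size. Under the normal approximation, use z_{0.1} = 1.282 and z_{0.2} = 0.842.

With allocation ratio k = n₂/n₁ = 3, Var(x̄₁−x̄₂) = σ²(1/n₁ + 1/(k·n₁)) = σ²·(k+1)/(k·n₁).
So n₁ = (1 + 1/k)·((z_{α} + z_β)/d)² = 1.333 × (2.124/0.65)².
n₁ = 1.333 × 10.68 = 14.2.
Round up: n₁ = 15, giving n₂ = 3 × 15 = 45.

n₁ = 15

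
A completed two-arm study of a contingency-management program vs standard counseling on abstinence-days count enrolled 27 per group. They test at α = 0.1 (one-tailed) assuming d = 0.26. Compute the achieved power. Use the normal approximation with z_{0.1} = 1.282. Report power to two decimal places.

power ≈ 0.37

For two equal groups, power = Φ(d·√(n/2) − z_{α}).
d·√(n/2) = 0.26 × √(27/2) = 0.26 × 3.674 = 0.955.
z_β = 0.955 − 1.282 = -0.327.
Power = Φ(-0.327) = 0.372.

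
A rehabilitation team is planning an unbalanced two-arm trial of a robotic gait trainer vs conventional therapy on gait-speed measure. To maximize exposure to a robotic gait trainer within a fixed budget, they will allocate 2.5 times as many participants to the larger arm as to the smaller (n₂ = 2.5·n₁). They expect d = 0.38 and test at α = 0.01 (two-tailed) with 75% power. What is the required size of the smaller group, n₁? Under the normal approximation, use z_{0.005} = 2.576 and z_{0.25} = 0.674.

n₁ = 103

With allocation ratio k = n₂/n₁ = 2.5, Var(x̄₁−x̄₂) = σ²(1/n₁ + 1/(k·n₁)) = σ²·(k+1)/(k·n₁).
So n₁ = (1 + 1/k)·((z_{α/2} + z_β)/d)² = 1.400 × (3.250/0.38)².
n₁ = 1.400 × 73.15 = 102.4.
Round up: n₁ = 103, giving n₂ = ⌈2.5 × 103⌉ = ⌈257.5⌉ = 258.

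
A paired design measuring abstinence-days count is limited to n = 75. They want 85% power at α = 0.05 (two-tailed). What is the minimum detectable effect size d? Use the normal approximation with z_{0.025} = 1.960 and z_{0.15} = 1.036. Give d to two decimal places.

d_min ≈ 0.35

For a single sample (or paired design) of n = 75: d_min = (z_{α/2} + z_β)/√n.
z-sum = 1.960 + 1.036 = 2.996.
d_min = 2.996 / √75 = 2.996 / 8.660 = 0.346.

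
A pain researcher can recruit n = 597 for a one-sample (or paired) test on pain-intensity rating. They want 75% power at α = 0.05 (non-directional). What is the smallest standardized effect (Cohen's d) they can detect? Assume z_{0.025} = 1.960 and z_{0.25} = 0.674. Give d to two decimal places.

d_min ≈ 0.11

For a single sample (or paired design) of n = 597: d_min = (z_{α/2} + z_β)/√n.
z-sum = 1.960 + 0.674 = 2.634.
d_min = 2.634 / √597 = 2.634 / 24.434 = 0.108.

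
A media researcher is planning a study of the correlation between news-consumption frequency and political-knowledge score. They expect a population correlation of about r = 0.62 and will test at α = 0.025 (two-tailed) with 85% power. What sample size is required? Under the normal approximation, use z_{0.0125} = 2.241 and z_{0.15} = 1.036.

n = 24

Fisher's z: C = ½·ln((1+r)/(1−r)) = ½·ln(4.2632) = 0.7250.
n = ((z_{α/2} + z_β)/C)² + 3.
(2.241 + 1.036) / 0.7250 = 3.277 / 0.7250 = 4.520.
n = 4.520² + 3 = 20.43 + 3 = 23.4.
Round up.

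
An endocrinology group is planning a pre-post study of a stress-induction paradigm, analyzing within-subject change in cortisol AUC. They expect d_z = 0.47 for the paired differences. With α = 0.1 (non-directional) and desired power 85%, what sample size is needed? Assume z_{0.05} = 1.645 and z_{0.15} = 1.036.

n = 33 pairs

For a paired (one-sample on differences) test: n = ((z_{α/2} + z_β) / d)².
z_{α/2} + z_β = 1.645 + 1.036 = 2.681.
n = (2.681 / 0.47)² = 5.704² = 32.54.
Round up.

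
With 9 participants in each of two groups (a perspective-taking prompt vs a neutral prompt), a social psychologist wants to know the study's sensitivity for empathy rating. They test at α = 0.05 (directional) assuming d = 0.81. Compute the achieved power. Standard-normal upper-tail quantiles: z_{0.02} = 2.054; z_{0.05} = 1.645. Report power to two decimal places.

For two equal groups, power = Φ(d·√(n/2) − z_{α}).
d·√(n/2) = 0.81 × √(9/2) = 0.81 × 2.121 = 1.718.
z_β = 1.718 − 1.645 = 0.073.
Power = Φ(0.073) = 0.529.

power ≈ 0.53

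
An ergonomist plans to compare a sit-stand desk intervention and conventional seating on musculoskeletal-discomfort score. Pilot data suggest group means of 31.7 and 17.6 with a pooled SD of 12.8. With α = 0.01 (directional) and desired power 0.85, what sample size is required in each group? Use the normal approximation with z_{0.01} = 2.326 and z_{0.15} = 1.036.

n = 19 per group

Cohen's d = |M₁ − M₂| / SD_pooled = |31.7 − 17.6| / 12.8 = 14.1 / 12.8 = 1.102.
For two independent groups with equal n: n = 2·((z_{α} + z_β) / d)².
z_{α} + z_β = 2.326 + 1.036 = 3.362.
n = 2 × (3.362 / 1.102)² = 2 × 3.051² = 2 × 9.31 = 18.6.
Round up to the next whole participant.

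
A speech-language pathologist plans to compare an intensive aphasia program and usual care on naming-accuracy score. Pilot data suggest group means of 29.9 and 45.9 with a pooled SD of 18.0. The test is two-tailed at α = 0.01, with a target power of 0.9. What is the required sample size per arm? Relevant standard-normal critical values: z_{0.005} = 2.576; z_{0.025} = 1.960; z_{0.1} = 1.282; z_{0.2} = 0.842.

Cohen's d = |M₁ − M₂| / SD_pooled = |29.9 − 45.9| / 18.0 = 16.0 / 18.0 = 0.889.
For two independent groups with equal n: n = 2·((z_{α/2} + z_β) / d)².
z_{α/2} + z_β = 2.576 + 1.282 = 3.858.
n = 2 × (3.858 / 0.889)² = 2 × 4.340² = 2 × 18.83 = 37.7.
Round up to the next whole participant.

n = 38 per group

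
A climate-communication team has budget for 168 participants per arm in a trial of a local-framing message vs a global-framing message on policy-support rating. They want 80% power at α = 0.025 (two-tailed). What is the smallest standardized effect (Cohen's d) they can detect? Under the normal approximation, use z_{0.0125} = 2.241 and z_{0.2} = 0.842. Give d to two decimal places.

d_min ≈ 0.34

For two independent groups of n = 168 each: d_min = (z_{α/2} + z_β)·√(2/n).
z-sum = 2.241 + 0.842 = 3.083.
d_min = 3.083 × √(2/168) = 3.083 × 0.1091 = 0.336.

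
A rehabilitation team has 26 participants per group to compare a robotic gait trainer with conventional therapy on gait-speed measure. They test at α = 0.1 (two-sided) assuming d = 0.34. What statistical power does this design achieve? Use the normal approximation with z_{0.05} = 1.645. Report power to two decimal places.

For two equal groups, power = Φ(d·√(n/2) − z_{α/2}).
d·√(n/2) = 0.34 × √(26/2) = 0.34 × 3.606 = 1.226.
z_β = 1.226 − 1.645 = -0.419.
Power = Φ(-0.419) = 0.338.

power ≈ 0.34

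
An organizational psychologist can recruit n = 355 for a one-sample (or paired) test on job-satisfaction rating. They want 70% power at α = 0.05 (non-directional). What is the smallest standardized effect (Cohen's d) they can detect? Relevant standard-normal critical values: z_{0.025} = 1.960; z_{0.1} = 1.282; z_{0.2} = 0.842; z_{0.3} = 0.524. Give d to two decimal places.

d_min ≈ 0.13

For a single sample (or paired design) of n = 355: d_min = (z_{α/2} + z_β)/√n.
z-sum = 1.960 + 0.524 = 2.484.
d_min = 2.484 / √355 = 2.484 / 18.841 = 0.132.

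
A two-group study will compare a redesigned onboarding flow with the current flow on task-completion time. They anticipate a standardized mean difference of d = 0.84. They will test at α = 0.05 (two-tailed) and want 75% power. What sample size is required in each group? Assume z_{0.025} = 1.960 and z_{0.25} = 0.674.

For two independent groups with equal n: n = 2·((z_{α/2} + z_β) / d)².
z_{α/2} + z_β = 1.960 + 0.674 = 2.634.
n = 2 × (2.634 / 0.84)² = 2 × 3.136² = 2 × 9.83 = 19.7.
Round up to the next whole participant.

n = 20 per group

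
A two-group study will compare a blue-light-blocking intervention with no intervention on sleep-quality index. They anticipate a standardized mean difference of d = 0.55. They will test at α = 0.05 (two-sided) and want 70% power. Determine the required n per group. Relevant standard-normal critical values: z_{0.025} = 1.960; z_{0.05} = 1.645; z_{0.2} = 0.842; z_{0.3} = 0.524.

n = 41 per group

For two independent groups with equal n: n = 2·((z_{α/2} + z_β) / d)².
z_{α/2} + z_β = 1.960 + 0.524 = 2.484.
n = 2 × (2.484 / 0.55)² = 2 × 4.516² = 2 × 20.40 = 40.8.
Round up to the next whole participant.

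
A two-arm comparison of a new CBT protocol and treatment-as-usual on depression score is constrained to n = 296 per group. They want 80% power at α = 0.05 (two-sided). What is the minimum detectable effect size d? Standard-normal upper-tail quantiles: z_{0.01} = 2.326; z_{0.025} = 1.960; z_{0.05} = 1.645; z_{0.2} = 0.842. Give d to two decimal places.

d_min ≈ 0.23

For two independent groups of n = 296 each: d_min = (z_{α/2} + z_β)·√(2/n).
z-sum = 1.960 + 0.842 = 2.802.
d_min = 2.802 × √(2/296) = 2.802 × 0.0822 = 0.230.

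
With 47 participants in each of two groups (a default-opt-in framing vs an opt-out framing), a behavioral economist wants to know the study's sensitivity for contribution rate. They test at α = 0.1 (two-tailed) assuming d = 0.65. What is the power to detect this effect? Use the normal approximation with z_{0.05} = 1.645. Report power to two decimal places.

power ≈ 0.93

For two equal groups, power = Φ(d·√(n/2) − z_{α/2}).
d·√(n/2) = 0.65 × √(47/2) = 0.65 × 4.848 = 3.151.
z_β = 3.151 − 1.645 = 1.506.
Power = Φ(1.506) = 0.934.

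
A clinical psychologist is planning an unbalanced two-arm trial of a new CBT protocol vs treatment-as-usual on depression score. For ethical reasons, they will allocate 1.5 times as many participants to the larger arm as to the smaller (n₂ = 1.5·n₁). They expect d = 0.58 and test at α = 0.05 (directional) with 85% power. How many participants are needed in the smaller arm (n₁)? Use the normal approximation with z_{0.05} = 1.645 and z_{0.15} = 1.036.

n₁ = 36

With allocation ratio k = n₂/n₁ = 1.5, Var(x̄₁−x̄₂) = σ²(1/n₁ + 1/(k·n₁)) = σ²·(k+1)/(k·n₁).
So n₁ = (1 + 1/k)·((z_{α} + z_β)/d)² = 1.667 × (2.681/0.58)².
n₁ = 1.667 × 21.37 = 35.6.
Round up: n₁ = 36, giving n₂ = 1.5 × 36 = 54.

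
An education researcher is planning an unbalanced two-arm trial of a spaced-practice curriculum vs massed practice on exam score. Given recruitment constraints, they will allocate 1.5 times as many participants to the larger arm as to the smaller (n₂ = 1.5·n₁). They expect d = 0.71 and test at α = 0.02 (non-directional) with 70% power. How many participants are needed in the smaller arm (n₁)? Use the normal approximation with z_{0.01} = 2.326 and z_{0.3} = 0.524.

With allocation ratio k = n₂/n₁ = 1.5, Var(x̄₁−x̄₂) = σ²(1/n₁ + 1/(k·n₁)) = σ²·(k+1)/(k·n₁).
So n₁ = (1 + 1/k)·((z_{α/2} + z_β)/d)² = 1.667 × (2.850/0.71)².
n₁ = 1.667 × 16.11 = 26.9.
Round up: n₁ = 27, giving n₂ = ⌈1.5 × 27⌉ = ⌈40.5⌉ = 41.

n₁ = 27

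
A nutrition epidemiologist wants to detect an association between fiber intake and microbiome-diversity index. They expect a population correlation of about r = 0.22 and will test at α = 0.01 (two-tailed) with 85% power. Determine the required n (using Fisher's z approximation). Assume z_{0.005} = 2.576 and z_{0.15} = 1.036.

Fisher's z: C = ½·ln((1+r)/(1−r)) = ½·ln(1.5641) = 0.2237.
n = ((z_{α/2} + z_β)/C)² + 3.
(2.576 + 1.036) / 0.2237 = 3.612 / 0.2237 = 16.147.
n = 16.147² + 3 = 260.71 + 3 = 263.7.
Round up.

n = 264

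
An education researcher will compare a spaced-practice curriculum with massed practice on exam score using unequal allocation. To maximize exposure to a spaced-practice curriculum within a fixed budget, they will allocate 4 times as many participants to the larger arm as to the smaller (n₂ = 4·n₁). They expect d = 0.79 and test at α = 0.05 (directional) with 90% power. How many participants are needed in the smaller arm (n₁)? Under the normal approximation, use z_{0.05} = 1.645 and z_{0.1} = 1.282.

With allocation ratio k = n₂/n₁ = 4, Var(x̄₁−x̄₂) = σ²(1/n₁ + 1/(k·n₁)) = σ²·(k+1)/(k·n₁).
So n₁ = (1 + 1/k)·((z_{α} + z_β)/d)² = 1.250 × (2.927/0.79)².
n₁ = 1.250 × 13.73 = 17.2.
Round up: n₁ = 18, giving n₂ = 4 × 18 = 72.

n₁ = 18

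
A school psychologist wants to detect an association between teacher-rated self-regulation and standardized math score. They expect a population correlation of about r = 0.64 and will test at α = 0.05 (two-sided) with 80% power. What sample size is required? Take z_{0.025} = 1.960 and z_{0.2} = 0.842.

Fisher's z: C = ½·ln((1+r)/(1−r)) = ½·ln(4.5556) = 0.7582.
n = ((z_{α/2} + z_β)/C)² + 3.
(1.960 + 0.842) / 0.7582 = 2.802 / 0.7582 = 3.696.
n = 3.696² + 3 = 13.66 + 3 = 16.7.
Round up.

n = 17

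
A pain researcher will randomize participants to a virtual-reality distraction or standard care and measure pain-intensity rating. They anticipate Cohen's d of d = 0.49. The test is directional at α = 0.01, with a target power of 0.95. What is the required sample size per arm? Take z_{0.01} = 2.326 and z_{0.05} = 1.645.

For two independent groups with equal n: n = 2·((z_{α} + z_β) / d)².
z_{α} + z_β = 2.326 + 1.645 = 3.971.
n = 2 × (3.971 / 0.49)² = 2 × 8.104² = 2 × 65.68 = 131.4.
Round up to the next whole participant.

n = 132 per group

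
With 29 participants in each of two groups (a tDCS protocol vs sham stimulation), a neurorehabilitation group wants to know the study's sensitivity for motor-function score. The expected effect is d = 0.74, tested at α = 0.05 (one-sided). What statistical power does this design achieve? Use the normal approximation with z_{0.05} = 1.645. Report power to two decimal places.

power ≈ 0.88

For two equal groups, power = Φ(d·√(n/2) − z_{α}).
d·√(n/2) = 0.74 × √(29/2) = 0.74 × 3.808 = 2.818.
z_β = 2.818 − 1.645 = 1.173.
Power = Φ(1.173) = 0.880.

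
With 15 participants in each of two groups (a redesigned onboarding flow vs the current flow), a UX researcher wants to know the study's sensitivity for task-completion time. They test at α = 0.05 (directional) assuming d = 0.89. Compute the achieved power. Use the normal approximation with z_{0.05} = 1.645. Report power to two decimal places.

For two equal groups, power = Φ(d·√(n/2) − z_{α}).
d·√(n/2) = 0.89 × √(15/2) = 0.89 × 2.739 = 2.437.
z_β = 2.437 − 1.645 = 0.792.
Power = Φ(0.792) = 0.786.

power ≈ 0.79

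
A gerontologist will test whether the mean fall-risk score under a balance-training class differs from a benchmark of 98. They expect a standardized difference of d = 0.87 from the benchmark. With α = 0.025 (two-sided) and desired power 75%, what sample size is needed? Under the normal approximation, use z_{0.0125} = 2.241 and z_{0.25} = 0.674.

For a one-sample test: n = ((z_{α/2} + z_β) / d)².
z_{α/2} + z_β = 2.241 + 0.674 = 2.915.
n = (2.915 / 0.87)² = 3.351² = 11.23.
Round up.

n = 12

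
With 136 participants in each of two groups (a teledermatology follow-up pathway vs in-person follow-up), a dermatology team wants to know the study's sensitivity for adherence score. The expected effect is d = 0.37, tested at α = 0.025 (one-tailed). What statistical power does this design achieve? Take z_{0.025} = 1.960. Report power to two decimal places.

power ≈ 0.86

For two equal groups, power = Φ(d·√(n/2) − z_{α}).
d·√(n/2) = 0.37 × √(136/2) = 0.37 × 8.246 = 3.051.
z_β = 3.051 − 1.960 = 1.091.
Power = Φ(1.091) = 0.862.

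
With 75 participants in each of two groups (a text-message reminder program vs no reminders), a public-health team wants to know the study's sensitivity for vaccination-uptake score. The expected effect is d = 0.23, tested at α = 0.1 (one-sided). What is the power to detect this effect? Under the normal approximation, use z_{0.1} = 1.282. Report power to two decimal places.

For two equal groups, power = Φ(d·√(n/2) − z_{α}).
d·√(n/2) = 0.23 × √(75/2) = 0.23 × 6.124 = 1.408.
z_β = 1.408 − 1.282 = 0.126.
Power = Φ(0.126) = 0.550.

power ≈ 0.55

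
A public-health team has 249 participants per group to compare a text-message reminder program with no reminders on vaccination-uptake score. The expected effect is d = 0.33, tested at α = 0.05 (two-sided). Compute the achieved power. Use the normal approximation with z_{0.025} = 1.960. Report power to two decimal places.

power ≈ 0.96

For two equal groups, power = Φ(d·√(n/2) − z_{α/2}).
d·√(n/2) = 0.33 × √(249/2) = 0.33 × 11.158 = 3.682.
z_β = 3.682 − 1.960 = 1.722.
Power = Φ(1.722) = 0.957.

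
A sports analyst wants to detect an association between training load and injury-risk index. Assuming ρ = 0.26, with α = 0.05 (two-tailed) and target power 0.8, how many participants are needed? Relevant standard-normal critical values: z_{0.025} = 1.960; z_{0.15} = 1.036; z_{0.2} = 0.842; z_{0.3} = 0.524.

n = 114

Fisher's z: C = ½·ln((1+r)/(1−r)) = ½·ln(1.7027) = 0.2661.
n = ((z_{α/2} + z_β)/C)² + 3.
(1.960 + 0.842) / 0.2661 = 2.802 / 0.2661 = 10.530.
n = 10.530² + 3 = 110.88 + 3 = 113.9.
Round up.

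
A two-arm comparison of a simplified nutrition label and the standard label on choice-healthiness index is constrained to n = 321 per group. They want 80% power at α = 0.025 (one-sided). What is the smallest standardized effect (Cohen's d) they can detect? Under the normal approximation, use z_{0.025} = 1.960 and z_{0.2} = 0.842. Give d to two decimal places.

d_min ≈ 0.22

For two independent groups of n = 321 each: d_min = (z_{α} + z_β)·√(2/n).
z-sum = 1.960 + 0.842 = 2.802.
d_min = 2.802 × √(2/321) = 2.802 × 0.0789 = 0.221.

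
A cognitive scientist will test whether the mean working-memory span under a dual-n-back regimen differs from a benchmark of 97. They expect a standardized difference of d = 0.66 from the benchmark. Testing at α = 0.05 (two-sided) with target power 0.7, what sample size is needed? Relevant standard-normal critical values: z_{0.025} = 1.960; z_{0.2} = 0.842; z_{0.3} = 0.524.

n = 15

For a one-sample test: n = ((z_{α/2} + z_β) / d)².
z_{α/2} + z_β = 1.960 + 0.524 = 2.484.
n = (2.484 / 0.66)² = 3.764² = 14.16.
Round up.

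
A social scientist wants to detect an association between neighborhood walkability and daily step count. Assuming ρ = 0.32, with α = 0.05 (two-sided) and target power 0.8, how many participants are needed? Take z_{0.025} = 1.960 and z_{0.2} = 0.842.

n = 75

Fisher's z: C = ½·ln((1+r)/(1−r)) = ½·ln(1.9412) = 0.3316.
n = ((z_{α/2} + z_β)/C)² + 3.
(1.960 + 0.842) / 0.3316 = 2.802 / 0.3316 = 8.450.
n = 8.450² + 3 = 71.40 + 3 = 74.4.
Round up.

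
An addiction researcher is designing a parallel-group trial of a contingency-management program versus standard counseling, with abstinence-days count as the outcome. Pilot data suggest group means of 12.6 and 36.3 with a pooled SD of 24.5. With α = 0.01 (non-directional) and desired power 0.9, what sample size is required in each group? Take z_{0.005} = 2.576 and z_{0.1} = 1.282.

Cohen's d = |M₁ − M₂| / SD_pooled = |12.6 − 36.3| / 24.5 = 23.7 / 24.5 = 0.967.
For two independent groups with equal n: n = 2·((z_{α/2} + z_β) / d)².
z_{α/2} + z_β = 2.576 + 1.282 = 3.858.
n = 2 × (3.858 / 0.967)² = 2 × 3.990² = 2 × 15.92 = 31.8.
Round up to the next whole participant.

n = 32 per group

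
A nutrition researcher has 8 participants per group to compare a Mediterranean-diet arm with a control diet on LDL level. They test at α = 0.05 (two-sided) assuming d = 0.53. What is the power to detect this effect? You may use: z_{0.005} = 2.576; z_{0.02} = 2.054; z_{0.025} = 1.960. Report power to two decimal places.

For two equal groups, power = Φ(d·√(n/2) − z_{α/2}).
d·√(n/2) = 0.53 × √(8/2) = 0.53 × 2.000 = 1.060.
z_β = 1.060 − 1.960 = -0.900.
Power = Φ(-0.900) = 0.184.

power ≈ 0.18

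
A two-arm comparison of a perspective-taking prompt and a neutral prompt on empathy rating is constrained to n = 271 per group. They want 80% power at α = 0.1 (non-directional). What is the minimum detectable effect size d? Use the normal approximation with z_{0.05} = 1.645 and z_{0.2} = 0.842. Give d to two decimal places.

d_min ≈ 0.21

For two independent groups of n = 271 each: d_min = (z_{α/2} + z_β)·√(2/n).
z-sum = 1.645 + 0.842 = 2.487.
d_min = 2.487 × √(2/271) = 2.487 × 0.0859 = 0.214.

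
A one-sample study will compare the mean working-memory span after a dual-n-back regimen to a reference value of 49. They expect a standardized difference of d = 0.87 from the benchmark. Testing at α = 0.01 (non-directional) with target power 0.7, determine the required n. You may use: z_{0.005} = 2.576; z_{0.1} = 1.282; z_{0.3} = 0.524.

For a one-sample test: n = ((z_{α/2} + z_β) / d)².
z_{α/2} + z_β = 2.576 + 0.524 = 3.100.
n = (3.100 / 0.87)² = 3.563² = 12.70.
Round up.

n = 13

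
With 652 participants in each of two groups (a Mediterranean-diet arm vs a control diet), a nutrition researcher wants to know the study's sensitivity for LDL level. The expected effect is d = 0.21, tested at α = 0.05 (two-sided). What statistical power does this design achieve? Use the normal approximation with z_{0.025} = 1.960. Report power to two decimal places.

For two equal groups, power = Φ(d·√(n/2) − z_{α/2}).
d·√(n/2) = 0.21 × √(652/2) = 0.21 × 18.055 = 3.792.
z_β = 3.792 − 1.960 = 1.832.
Power = Φ(1.832) = 0.966.

power ≈ 0.97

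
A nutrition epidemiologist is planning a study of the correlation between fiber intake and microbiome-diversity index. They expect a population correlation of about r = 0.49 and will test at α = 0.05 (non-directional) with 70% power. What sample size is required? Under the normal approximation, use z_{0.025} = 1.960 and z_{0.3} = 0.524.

n = 25

Fisher's z: C = ½·ln((1+r)/(1−r)) = ½·ln(2.9216) = 0.5361.
n = ((z_{α/2} + z_β)/C)² + 3.
(1.960 + 0.524) / 0.5361 = 2.484 / 0.5361 = 4.633.
n = 4.633² + 3 = 21.47 + 3 = 24.5.
Round up.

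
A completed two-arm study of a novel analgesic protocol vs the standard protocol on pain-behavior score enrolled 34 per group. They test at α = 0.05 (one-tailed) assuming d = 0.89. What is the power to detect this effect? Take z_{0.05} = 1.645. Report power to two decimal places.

For two equal groups, power = Φ(d·√(n/2) − z_{α}).
d·√(n/2) = 0.89 × √(34/2) = 0.89 × 4.123 = 3.670.
z_β = 3.670 − 1.645 = 2.025.
Power = Φ(2.025) = 0.979.

power ≈ 0.98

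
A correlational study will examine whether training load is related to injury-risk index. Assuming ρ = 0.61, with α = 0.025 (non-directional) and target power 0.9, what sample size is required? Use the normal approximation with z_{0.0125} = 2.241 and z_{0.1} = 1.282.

Fisher's z: C = ½·ln((1+r)/(1−r)) = ½·ln(4.1282) = 0.7089.
n = ((z_{α/2} + z_β)/C)² + 3.
(2.241 + 1.282) / 0.7089 = 3.523 / 0.7089 = 4.970.
n = 4.970² + 3 = 24.70 + 3 = 27.7.
Round up.

n = 28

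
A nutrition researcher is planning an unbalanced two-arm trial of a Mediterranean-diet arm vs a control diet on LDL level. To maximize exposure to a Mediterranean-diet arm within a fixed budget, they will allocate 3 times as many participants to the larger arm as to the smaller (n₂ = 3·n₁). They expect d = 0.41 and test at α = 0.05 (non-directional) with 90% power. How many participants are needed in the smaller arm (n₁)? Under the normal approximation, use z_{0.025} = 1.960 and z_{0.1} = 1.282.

n₁ = 84

With allocation ratio k = n₂/n₁ = 3, Var(x̄₁−x̄₂) = σ²(1/n₁ + 1/(k·n₁)) = σ²·(k+1)/(k·n₁).
So n₁ = (1 + 1/k)·((z_{α/2} + z_β)/d)² = 1.333 × (3.242/0.41)².
n₁ = 1.333 × 62.53 = 83.4.
Round up: n₁ = 84, giving n₂ = 3 × 84 = 252.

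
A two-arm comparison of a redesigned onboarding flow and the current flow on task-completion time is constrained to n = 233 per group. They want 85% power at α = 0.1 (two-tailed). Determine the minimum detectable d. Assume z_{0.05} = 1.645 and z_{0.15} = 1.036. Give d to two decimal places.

d_min ≈ 0.25

For two independent groups of n = 233 each: d_min = (z_{α/2} + z_β)·√(2/n).
z-sum = 1.645 + 1.036 = 2.681.
d_min = 2.681 × √(2/233) = 2.681 × 0.0926 = 0.248.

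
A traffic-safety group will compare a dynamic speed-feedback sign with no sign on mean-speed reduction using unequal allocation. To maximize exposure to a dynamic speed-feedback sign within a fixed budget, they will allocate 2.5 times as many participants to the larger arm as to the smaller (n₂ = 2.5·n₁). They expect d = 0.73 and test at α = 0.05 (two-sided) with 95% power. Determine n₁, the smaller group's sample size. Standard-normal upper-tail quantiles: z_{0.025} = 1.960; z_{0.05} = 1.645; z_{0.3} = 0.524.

With allocation ratio k = n₂/n₁ = 2.5, Var(x̄₁−x̄₂) = σ²(1/n₁ + 1/(k·n₁)) = σ²·(k+1)/(k·n₁).
So n₁ = (1 + 1/k)·((z_{α/2} + z_β)/d)² = 1.400 × (3.605/0.73)².
n₁ = 1.400 × 24.39 = 34.1.
Round up: n₁ = 35, giving n₂ = ⌈2.5 × 35⌉ = ⌈87.5⌉ = 88.

n₁ = 35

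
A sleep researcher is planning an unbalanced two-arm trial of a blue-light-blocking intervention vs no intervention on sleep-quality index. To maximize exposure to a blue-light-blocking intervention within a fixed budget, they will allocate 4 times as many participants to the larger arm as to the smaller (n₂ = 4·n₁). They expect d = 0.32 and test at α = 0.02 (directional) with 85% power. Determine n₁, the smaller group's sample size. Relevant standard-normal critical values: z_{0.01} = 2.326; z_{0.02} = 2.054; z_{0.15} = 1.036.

n₁ = 117

With allocation ratio k = n₂/n₁ = 4, Var(x̄₁−x̄₂) = σ²(1/n₁ + 1/(k·n₁)) = σ²·(k+1)/(k·n₁).
So n₁ = (1 + 1/k)·((z_{α} + z_β)/d)² = 1.250 × (3.090/0.32)².
n₁ = 1.250 × 93.24 = 116.6.
Round up: n₁ = 117, giving n₂ = 4 × 117 = 468.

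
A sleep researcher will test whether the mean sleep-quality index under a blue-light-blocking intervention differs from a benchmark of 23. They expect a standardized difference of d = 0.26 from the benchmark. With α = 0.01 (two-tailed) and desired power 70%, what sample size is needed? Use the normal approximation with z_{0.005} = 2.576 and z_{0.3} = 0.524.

For a one-sample test: n = ((z_{α/2} + z_β) / d)².
z_{α/2} + z_β = 2.576 + 0.524 = 3.100.
n = (3.100 / 0.26)² = 11.923² = 142.16.
Round up.

n = 143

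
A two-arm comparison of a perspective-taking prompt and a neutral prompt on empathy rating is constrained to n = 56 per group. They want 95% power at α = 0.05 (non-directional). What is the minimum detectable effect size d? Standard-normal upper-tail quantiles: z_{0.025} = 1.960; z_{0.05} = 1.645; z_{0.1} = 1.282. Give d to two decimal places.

d_min ≈ 0.68

For two independent groups of n = 56 each: d_min = (z_{α/2} + z_β)·√(2/n).
z-sum = 1.960 + 1.645 = 3.605.
d_min = 3.605 × √(2/56) = 3.605 × 0.1890 = 0.681.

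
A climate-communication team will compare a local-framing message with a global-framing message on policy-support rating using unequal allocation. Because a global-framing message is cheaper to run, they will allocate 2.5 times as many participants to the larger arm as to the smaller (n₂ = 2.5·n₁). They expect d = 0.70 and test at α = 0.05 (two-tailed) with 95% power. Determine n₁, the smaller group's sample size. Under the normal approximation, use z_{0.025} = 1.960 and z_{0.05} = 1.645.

n₁ = 38

With allocation ratio k = n₂/n₁ = 2.5, Var(x̄₁−x̄₂) = σ²(1/n₁ + 1/(k·n₁)) = σ²·(k+1)/(k·n₁).
So n₁ = (1 + 1/k)·((z_{α/2} + z_β)/d)² = 1.400 × (3.605/0.70)².
n₁ = 1.400 × 26.52 = 37.1.
Round up: n₁ = 38, giving n₂ = 2.5 × 38 = 95.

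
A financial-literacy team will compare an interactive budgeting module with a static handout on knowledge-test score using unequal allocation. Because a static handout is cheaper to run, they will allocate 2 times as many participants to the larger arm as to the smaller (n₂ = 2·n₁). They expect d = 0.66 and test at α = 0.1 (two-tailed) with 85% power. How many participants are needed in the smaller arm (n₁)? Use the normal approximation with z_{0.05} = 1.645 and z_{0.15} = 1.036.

With allocation ratio k = n₂/n₁ = 2, Var(x̄₁−x̄₂) = σ²(1/n₁ + 1/(k·n₁)) = σ²·(k+1)/(k·n₁).
So n₁ = (1 + 1/k)·((z_{α/2} + z_β)/d)² = 1.500 × (2.681/0.66)².
n₁ = 1.500 × 16.50 = 24.8.
Round up: n₁ = 25, giving n₂ = 2 × 25 = 50.

n₁ = 25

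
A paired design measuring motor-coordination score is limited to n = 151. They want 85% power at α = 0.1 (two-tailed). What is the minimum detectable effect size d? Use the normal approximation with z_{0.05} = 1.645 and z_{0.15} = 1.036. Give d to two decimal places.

d_min ≈ 0.22

For a single sample (or paired design) of n = 151: d_min = (z_{α/2} + z_β)/√n.
z-sum = 1.645 + 1.036 = 2.681.
d_min = 2.681 / √151 = 2.681 / 12.288 = 0.218.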